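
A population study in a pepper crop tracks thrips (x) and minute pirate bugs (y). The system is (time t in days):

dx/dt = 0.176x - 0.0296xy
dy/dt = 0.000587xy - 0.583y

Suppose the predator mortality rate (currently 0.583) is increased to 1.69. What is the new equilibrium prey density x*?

At the interior fixed point, setting dy/dt = 0 with y > 0 fixes x* = (predator death rate)/(xy coefficient) — independent of the other coefficients.
With the change, x* = 1.69/0.000587 = 2880; it rises from 993.

x* ≈ 2880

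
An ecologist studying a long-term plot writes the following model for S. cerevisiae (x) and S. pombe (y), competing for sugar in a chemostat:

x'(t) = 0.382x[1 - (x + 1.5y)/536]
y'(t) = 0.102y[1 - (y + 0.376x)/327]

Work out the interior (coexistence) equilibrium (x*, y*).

Setting both brackets to zero gives the nullclines x + 1.5y = 536 and 0.376x + y = 327.
Substituting y = 327 - 0.376x into the first: x(1 - 1.5·0.376) = 536 - 1.5·327.
So x* = 45.5/0.436 = 104, and then y* = 327 - 0.376·104 = 288.

x* ≈ 104, y* ≈ 288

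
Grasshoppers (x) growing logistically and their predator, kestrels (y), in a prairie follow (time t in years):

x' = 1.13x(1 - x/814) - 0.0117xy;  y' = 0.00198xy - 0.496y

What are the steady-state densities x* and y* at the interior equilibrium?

x* ≈ 251, y* ≈ 66.9

From dy/dt = 0 with y > 0: 0.00198x* = 0.496, so x* = 251.
Substitute into dx/dt = 0: 1.13(1 - 251/814) = 0.0117y*.
The bracket is 0.692, giving y* = 0.782/0.0117 = 66.9.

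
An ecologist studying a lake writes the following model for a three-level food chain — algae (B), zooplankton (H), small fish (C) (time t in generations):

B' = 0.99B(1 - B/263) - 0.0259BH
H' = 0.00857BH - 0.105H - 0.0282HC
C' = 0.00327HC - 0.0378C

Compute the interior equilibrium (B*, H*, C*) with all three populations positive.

B* ≈ 183, H* ≈ 11.6, C* ≈ 52

From dC/dt = 0: 0.00327H* = 0.0378, so H* = 11.6.
From dB/dt = 0: 0.99(1 - B*/263) = 0.0259·11.6, giving B* = 263·(1 - 0.302) = 183.
From dH/dt = 0: 0.00857·183 - 0.105 = 0.0282C*, so C* = 1.47/0.0282 = 52.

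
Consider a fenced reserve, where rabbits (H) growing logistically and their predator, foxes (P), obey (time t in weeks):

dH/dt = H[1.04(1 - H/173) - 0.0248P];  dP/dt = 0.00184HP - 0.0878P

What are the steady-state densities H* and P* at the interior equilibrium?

H* ≈ 47.7, P* ≈ 30.4

From dP/dt = 0 with P > 0: 0.00184H* = 0.0878, so H* = 47.7.
Substitute into dH/dt = 0: 1.04(1 - 47.7/173) = 0.0248P*.
The bracket is 0.724, giving P* = 0.753/0.0248 = 30.4.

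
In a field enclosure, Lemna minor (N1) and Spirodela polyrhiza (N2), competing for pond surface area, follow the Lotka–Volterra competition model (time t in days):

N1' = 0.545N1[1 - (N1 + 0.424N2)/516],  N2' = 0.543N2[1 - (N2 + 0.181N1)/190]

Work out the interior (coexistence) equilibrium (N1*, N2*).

Setting both brackets to zero gives the nullclines N1 + 0.424N2 = 516 and 0.181N1 + N2 = 190.
Substituting N2 = 190 - 0.181N1 into the first: N1(1 - 0.424·0.181) = 516 - 0.424·190.
So N1* = 435/0.923 = 472, and then N2* = 190 - 0.181·472 = 105.

N1* ≈ 472, N2* ≈ 105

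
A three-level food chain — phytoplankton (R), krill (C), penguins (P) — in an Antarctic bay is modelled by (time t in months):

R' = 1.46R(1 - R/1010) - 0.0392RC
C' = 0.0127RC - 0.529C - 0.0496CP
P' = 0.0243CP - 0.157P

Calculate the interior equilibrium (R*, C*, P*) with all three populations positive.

From dP/dt = 0: 0.0243C* = 0.157, so C* = 6.46.
From dR/dt = 0: 1.46(1 - R*/1010) = 0.0392·6.46, giving R* = 1010·(1 - 0.173) = 835.
From dC/dt = 0: 0.0127·835 - 0.529 = 0.0496P*, so P* = 10.1/0.0496 = 203.

R* ≈ 835, C* ≈ 6.46, P* ≈ 203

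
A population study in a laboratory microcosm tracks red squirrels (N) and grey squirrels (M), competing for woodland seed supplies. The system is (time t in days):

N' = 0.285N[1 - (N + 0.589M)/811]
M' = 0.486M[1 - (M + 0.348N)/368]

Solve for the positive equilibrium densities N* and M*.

N* ≈ 747, M* ≈ 108

Setting both brackets to zero gives the nullclines N + 0.589M = 811 and 0.348N + M = 368.
Substituting M = 368 - 0.348N into the first: N(1 - 0.589·0.348) = 811 - 0.589·368.
So N* = 594/0.795 = 747, and then M* = 368 - 0.348·747 = 108.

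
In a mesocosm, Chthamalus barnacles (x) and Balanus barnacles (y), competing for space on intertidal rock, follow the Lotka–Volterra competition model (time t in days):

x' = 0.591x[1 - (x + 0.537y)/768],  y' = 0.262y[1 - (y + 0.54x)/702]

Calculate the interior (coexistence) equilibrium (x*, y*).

Setting both brackets to zero gives the nullclines x + 0.537y = 768 and 0.54x + y = 702.
Substituting y = 702 - 0.54x into the first: x(1 - 0.537·0.54) = 768 - 0.537·702.
So x* = 391/0.71 = 551, and then y* = 702 - 0.54·551 = 405.

x* ≈ 551, y* ≈ 405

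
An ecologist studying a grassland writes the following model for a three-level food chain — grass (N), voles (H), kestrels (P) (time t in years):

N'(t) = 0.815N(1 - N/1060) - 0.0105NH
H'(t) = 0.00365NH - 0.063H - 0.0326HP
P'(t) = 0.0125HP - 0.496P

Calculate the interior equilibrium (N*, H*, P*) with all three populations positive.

N* ≈ 518, H* ≈ 39.7, P* ≈ 56.1

From dP/dt = 0: 0.0125H* = 0.496, so H* = 39.7.
From dN/dt = 0: 0.815(1 - N*/1060) = 0.0105·39.7, giving N* = 1060·(1 - 0.511) = 518.
From dH/dt = 0: 0.00365·518 - 0.063 = 0.0326P*, so P* = 1.83/0.0326 = 56.1.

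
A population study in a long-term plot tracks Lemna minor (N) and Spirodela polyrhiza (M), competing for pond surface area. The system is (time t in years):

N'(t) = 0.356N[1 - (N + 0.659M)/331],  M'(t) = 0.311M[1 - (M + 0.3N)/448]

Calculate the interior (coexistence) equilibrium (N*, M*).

N* ≈ 44.6, M* ≈ 435

Setting both brackets to zero gives the nullclines N + 0.659M = 331 and 0.3N + M = 448.
Substituting M = 448 - 0.3N into the first: N(1 - 0.659·0.3) = 331 - 0.659·448.
So N* = 35.8/0.802 = 44.6, and then M* = 448 - 0.3·44.6 = 435.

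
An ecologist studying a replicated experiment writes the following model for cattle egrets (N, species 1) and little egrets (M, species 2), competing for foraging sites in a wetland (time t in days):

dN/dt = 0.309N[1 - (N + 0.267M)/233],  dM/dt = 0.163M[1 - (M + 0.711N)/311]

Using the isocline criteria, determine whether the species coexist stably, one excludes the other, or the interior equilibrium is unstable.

stable coexistence

Compare the nullcline intercepts: K1/α12 = 233/0.267 = 873 > K2 = 311; K2/α21 = 311/0.711 = 437 > K1 = 233.
Since both inequalities hold, each species can invade when rare, so the interior equilibrium is stable.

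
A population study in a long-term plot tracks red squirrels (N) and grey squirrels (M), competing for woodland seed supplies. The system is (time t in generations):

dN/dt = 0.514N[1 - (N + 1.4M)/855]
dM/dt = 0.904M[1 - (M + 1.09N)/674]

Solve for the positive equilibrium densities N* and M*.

N* ≈ 168, M* ≈ 490

Setting both brackets to zero gives the nullclines N + 1.4M = 855 and 1.09N + M = 674.
Substituting M = 674 - 1.09N into the first: N(1 - 1.4·1.09) = 855 - 1.4·674.
So N* = -88.6/-0.526 = 168, and then M* = 674 - 1.09·168 = 490.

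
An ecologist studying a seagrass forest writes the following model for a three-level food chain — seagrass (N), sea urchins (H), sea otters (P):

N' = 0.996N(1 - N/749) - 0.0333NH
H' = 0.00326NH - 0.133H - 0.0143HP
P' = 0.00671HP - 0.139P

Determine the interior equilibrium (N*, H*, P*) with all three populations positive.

N* ≈ 230, H* ≈ 20.7, P* ≈ 43.2

From dP/dt = 0: 0.00671H* = 0.139, so H* = 20.7.
From dN/dt = 0: 0.996(1 - N*/749) = 0.0333·20.7, giving N* = 749·(1 - 0.693) = 230.
From dH/dt = 0: 0.00326·230 - 0.133 = 0.0143P*, so P* = 0.618/0.0143 = 43.2.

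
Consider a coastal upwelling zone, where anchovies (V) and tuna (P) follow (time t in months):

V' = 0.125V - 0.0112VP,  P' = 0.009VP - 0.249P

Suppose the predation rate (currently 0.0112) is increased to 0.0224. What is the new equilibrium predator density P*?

At the interior fixed point, setting dV/dt = 0 with V > 0 fixes P* = (prey growth rate)/(VP coefficient) — independent of the other coefficients.
With the change, P* = 0.125/0.0224 = 5.58; it falls from 11.2.

P* ≈ 5.58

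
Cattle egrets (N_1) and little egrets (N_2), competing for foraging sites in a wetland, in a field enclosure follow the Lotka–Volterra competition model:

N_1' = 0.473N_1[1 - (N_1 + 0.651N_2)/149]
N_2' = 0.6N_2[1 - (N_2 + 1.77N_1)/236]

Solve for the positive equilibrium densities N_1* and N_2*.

N_1* ≈ 30.4, N_2* ≈ 182

Setting both brackets to zero gives the nullclines N_1 + 0.651N_2 = 149 and 1.77N_1 + N_2 = 236.
Substituting N_2 = 236 - 1.77N_1 into the first: N_1(1 - 0.651·1.77) = 149 - 0.651·236.
So N_1* = -4.64/-0.152 = 30.4, and then N_2* = 236 - 1.77·30.4 = 182.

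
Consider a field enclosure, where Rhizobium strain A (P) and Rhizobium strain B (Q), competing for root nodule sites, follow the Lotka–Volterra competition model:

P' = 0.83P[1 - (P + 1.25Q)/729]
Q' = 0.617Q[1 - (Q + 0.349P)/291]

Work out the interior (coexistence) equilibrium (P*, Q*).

Setting both brackets to zero gives the nullclines P + 1.25Q = 729 and 0.349P + Q = 291.
Substituting Q = 291 - 0.349P into the first: P(1 - 1.25·0.349) = 729 - 1.25·291.
So P* = 365/0.564 = 648, and then Q* = 291 - 0.349·648 = 64.9.

P* ≈ 648, Q* ≈ 64.9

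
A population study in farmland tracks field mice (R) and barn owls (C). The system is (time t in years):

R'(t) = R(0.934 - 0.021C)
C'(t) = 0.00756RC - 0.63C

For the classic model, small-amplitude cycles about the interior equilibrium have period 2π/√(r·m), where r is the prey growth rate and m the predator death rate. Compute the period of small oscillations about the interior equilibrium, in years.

T ≈ 8.19 years

Here r = 0.934 and m = 0.63, so r·m = 0.588.
ω = √0.588 = 0.767 per year, hence T = 2π/ω ≈ 8.19 years.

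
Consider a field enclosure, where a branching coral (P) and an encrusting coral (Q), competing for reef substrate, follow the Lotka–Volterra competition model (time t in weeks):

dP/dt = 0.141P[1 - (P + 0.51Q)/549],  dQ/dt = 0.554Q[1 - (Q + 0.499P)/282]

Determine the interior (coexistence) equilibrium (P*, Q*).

P* ≈ 543, Q* ≈ 10.8

Setting both brackets to zero gives the nullclines P + 0.51Q = 549 and 0.499P + Q = 282.
Substituting Q = 282 - 0.499P into the first: P(1 - 0.51·0.499) = 549 - 0.51·282.
So P* = 405/0.746 = 543, and then Q* = 282 - 0.499·543 = 10.8.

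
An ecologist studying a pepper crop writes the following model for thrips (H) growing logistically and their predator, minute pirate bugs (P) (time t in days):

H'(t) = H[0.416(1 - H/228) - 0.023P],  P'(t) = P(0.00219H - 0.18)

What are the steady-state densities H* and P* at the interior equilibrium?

H* ≈ 82.2, P* ≈ 11.6

From dP/dt = 0 with P > 0: 0.00219H* = 0.18, so H* = 82.2.
Substitute into dH/dt = 0: 0.416(1 - 82.2/228) = 0.023P*.
The bracket is 0.64, giving P* = 0.266/0.023 = 11.6.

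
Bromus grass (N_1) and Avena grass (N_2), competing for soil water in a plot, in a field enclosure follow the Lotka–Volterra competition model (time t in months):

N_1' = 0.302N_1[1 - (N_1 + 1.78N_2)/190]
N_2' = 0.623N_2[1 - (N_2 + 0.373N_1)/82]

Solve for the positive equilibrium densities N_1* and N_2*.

Setting both brackets to zero gives the nullclines N_1 + 1.78N_2 = 190 and 0.373N_1 + N_2 = 82.
Substituting N_2 = 82 - 0.373N_1 into the first: N_1(1 - 1.78·0.373) = 190 - 1.78·82.
So N_1* = 44/0.336 = 131, and then N_2* = 82 - 0.373·131 = 33.1.

N_1* ≈ 131, N_2* ≈ 33.1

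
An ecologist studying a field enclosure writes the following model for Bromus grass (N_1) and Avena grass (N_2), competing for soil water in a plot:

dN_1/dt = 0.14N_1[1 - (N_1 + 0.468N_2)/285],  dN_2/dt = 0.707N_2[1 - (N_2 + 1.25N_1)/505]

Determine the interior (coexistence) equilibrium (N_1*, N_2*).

N_1* ≈ 117, N_2* ≈ 358

Setting both brackets to zero gives the nullclines N_1 + 0.468N_2 = 285 and 1.25N_1 + N_2 = 505.
Substituting N_2 = 505 - 1.25N_1 into the first: N_1(1 - 0.468·1.25) = 285 - 0.468·505.
So N_1* = 48.7/0.415 = 117, and then N_2* = 505 - 1.25·117 = 358.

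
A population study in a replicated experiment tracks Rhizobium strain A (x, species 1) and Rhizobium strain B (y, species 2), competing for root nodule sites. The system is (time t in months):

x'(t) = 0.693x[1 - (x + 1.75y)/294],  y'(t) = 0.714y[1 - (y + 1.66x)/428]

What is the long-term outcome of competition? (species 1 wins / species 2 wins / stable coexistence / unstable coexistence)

unstable coexistence (outcome depends on initial conditions)

Compare the nullcline intercepts: K1/α12 = 294/1.75 = 168 < K2 = 428; K2/α21 = 428/1.66 = 258 < K1 = 294.
Since both are reversed, neither can invade when rare; the interior point is a saddle.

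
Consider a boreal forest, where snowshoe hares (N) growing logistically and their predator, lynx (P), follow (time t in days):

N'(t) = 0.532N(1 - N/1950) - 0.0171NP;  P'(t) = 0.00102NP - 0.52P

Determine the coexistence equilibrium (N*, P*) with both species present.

From dP/dt = 0 with P > 0: 0.00102N* = 0.52, so N* = 510.
Substitute into dN/dt = 0: 0.532(1 - 510/1950) = 0.0171P*.
The bracket is 0.739, giving P* = 0.393/0.0171 = 23.

N* ≈ 510, P* ≈ 23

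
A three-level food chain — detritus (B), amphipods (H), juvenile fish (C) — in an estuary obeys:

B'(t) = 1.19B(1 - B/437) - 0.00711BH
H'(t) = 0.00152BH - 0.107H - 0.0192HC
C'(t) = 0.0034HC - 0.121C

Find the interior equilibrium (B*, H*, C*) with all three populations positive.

From dC/dt = 0: 0.0034H* = 0.121, so H* = 35.6.
From dB/dt = 0: 1.19(1 - B*/437) = 0.00711·35.6, giving B* = 437·(1 - 0.213) = 344.
From dH/dt = 0: 0.00152·344 - 0.107 = 0.0192C*, so C* = 0.416/0.0192 = 21.7.

B* ≈ 344, H* ≈ 35.6, C* ≈ 21.7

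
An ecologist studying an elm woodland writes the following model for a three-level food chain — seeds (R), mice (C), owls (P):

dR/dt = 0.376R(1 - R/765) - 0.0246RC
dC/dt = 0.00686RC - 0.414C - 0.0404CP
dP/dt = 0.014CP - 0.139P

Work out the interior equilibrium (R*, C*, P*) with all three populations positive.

R* ≈ 268, C* ≈ 9.93, P* ≈ 35.3

From dP/dt = 0: 0.014C* = 0.139, so C* = 9.93.
From dR/dt = 0: 0.376(1 - R*/765) = 0.0246·9.93, giving R* = 765·(1 - 0.65) = 268.
From dC/dt = 0: 0.00686·268 - 0.414 = 0.0404P*, so P* = 1.42/0.0404 = 35.3.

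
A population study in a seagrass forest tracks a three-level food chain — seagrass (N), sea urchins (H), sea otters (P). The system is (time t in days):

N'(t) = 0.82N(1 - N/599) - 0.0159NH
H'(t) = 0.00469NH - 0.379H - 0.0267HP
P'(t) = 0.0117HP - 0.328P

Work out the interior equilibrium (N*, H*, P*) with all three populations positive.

From dP/dt = 0: 0.0117H* = 0.328, so H* = 28.
From dN/dt = 0: 0.82(1 - N*/599) = 0.0159·28, giving N* = 599·(1 - 0.544) = 273.
From dH/dt = 0: 0.00469·273 - 0.379 = 0.0267P*, so P* = 0.903/0.0267 = 33.8.

N* ≈ 273, H* ≈ 28, P* ≈ 33.8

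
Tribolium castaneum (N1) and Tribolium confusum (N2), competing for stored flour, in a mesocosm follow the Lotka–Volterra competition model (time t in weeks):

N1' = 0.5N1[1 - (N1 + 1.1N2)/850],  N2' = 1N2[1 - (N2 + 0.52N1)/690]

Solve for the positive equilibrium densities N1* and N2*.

N1* ≈ 213, N2* ≈ 579

Setting both brackets to zero gives the nullclines N1 + 1.1N2 = 850 and 0.52N1 + N2 = 690.
Substituting N2 = 690 - 0.52N1 into the first: N1(1 - 1.1·0.52) = 850 - 1.1·690.
So N1* = 91/0.428 = 213, and then N2* = 690 - 0.52·213 = 579.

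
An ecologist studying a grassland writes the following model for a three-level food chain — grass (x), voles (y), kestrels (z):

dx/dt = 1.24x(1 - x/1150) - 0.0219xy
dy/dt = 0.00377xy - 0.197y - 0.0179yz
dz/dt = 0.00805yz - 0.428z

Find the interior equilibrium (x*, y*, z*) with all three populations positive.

From dz/dt = 0: 0.00805y* = 0.428, so y* = 53.2.
From dx/dt = 0: 1.24(1 - x*/1150) = 0.0219·53.2, giving x* = 1150·(1 - 0.939) = 70.1.
From dy/dt = 0: 0.00377·70.1 - 0.197 = 0.0179z*, so z* = 0.0674/0.0179 = 3.77.

x* ≈ 70.1, y* ≈ 53.2, z* ≈ 3.77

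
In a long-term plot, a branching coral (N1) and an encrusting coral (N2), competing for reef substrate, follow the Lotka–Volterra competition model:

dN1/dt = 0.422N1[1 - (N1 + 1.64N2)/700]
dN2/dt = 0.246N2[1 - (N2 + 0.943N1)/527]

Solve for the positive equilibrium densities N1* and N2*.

N1* ≈ 301, N2* ≈ 244

Setting both brackets to zero gives the nullclines N1 + 1.64N2 = 700 and 0.943N1 + N2 = 527.
Substituting N2 = 527 - 0.943N1 into the first: N1(1 - 1.64·0.943) = 700 - 1.64·527.
So N1* = -164/-0.547 = 301, and then N2* = 527 - 0.943·301 = 244.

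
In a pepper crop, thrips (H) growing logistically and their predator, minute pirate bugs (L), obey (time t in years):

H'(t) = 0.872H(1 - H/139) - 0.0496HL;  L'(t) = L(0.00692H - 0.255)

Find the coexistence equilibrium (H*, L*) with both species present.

From dL/dt = 0 with L > 0: 0.00692H* = 0.255, so H* = 36.8.
Substitute into dH/dt = 0: 0.872(1 - 36.8/139) = 0.0496L*.
The bracket is 0.735, giving L* = 0.641/0.0496 = 12.9.

H* ≈ 36.8, L* ≈ 12.9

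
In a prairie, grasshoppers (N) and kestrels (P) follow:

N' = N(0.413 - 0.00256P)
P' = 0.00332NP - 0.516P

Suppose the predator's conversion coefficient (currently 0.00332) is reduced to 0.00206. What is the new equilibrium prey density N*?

N* ≈ 250

At the interior fixed point, setting dP/dt = 0 with P > 0 fixes N* = (predator death rate)/(NP coefficient) — independent of the other coefficients.
With the change, N* = 0.516/0.00206 = 250; it rises from 155.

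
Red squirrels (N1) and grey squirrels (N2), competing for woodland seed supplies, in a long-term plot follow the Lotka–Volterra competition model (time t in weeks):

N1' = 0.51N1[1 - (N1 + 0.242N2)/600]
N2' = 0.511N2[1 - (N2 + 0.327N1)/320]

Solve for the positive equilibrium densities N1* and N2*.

Setting both brackets to zero gives the nullclines N1 + 0.242N2 = 600 and 0.327N1 + N2 = 320.
Substituting N2 = 320 - 0.327N1 into the first: N1(1 - 0.242·0.327) = 600 - 0.242·320.
So N1* = 523/0.921 = 567, and then N2* = 320 - 0.327·567 = 134.

N1* ≈ 567, N2* ≈ 134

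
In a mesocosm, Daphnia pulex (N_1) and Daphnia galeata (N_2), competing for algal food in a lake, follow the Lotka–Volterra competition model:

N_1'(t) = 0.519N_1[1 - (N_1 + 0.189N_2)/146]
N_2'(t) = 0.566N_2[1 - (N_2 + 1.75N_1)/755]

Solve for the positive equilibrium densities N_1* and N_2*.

Setting both brackets to zero gives the nullclines N_1 + 0.189N_2 = 146 and 1.75N_1 + N_2 = 755.
Substituting N_2 = 755 - 1.75N_1 into the first: N_1(1 - 0.189·1.75) = 146 - 0.189·755.
So N_1* = 3.31/0.669 = 4.94, and then N_2* = 755 - 1.75·4.94 = 746.

N_1* ≈ 4.94, N_2* ≈ 746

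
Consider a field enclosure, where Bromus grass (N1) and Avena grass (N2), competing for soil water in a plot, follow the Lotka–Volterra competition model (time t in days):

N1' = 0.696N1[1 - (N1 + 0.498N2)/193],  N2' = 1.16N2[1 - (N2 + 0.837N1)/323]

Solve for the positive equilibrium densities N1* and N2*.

N1* ≈ 55.1, N2* ≈ 277

Setting both brackets to zero gives the nullclines N1 + 0.498N2 = 193 and 0.837N1 + N2 = 323.
Substituting N2 = 323 - 0.837N1 into the first: N1(1 - 0.498·0.837) = 193 - 0.498·323.
So N1* = 32.1/0.583 = 55.1, and then N2* = 323 - 0.837·55.1 = 277.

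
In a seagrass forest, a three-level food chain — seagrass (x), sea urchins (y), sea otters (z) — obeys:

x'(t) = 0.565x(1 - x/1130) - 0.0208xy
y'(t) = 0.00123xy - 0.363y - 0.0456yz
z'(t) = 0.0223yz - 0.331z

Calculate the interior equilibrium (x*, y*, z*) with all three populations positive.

From dz/dt = 0: 0.0223y* = 0.331, so y* = 14.8.
From dx/dt = 0: 0.565(1 - x*/1130) = 0.0208·14.8, giving x* = 1130·(1 - 0.546) = 513.
From dy/dt = 0: 0.00123·513 - 0.363 = 0.0456z*, so z* = 0.267/0.0456 = 5.86.

x* ≈ 513, y* ≈ 14.8, z* ≈ 5.86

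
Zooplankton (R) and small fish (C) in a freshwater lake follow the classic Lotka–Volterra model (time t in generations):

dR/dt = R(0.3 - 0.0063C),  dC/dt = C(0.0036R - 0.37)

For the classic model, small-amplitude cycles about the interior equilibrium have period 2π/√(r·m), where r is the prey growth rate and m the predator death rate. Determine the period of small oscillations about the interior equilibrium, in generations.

T ≈ 18.9 generations

Here r = 0.3 and m = 0.37, so r·m = 0.111.
ω = √0.111 = 0.333 per generation, hence T = 2π/ω ≈ 18.9 generations.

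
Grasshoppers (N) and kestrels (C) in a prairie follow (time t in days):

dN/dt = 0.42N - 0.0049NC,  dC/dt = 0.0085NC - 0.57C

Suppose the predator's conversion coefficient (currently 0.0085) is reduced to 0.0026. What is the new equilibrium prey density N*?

N* ≈ 219

At the interior fixed point, setting dC/dt = 0 with C > 0 fixes N* = (predator death rate)/(NC coefficient) — independent of the other coefficients.
With the change, N* = 0.57/0.0026 = 219; it rises from 67.1.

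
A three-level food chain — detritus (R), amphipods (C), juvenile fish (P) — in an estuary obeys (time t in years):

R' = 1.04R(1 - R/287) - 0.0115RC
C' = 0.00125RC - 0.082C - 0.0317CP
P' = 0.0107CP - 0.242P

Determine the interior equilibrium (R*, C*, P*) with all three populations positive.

From dP/dt = 0: 0.0107C* = 0.242, so C* = 22.6.
From dR/dt = 0: 1.04(1 - R*/287) = 0.0115·22.6, giving R* = 287·(1 - 0.25) = 215.
From dC/dt = 0: 0.00125·215 - 0.082 = 0.0317P*, so P* = 0.187/0.0317 = 5.9.

R* ≈ 215, C* ≈ 22.6, P* ≈ 5.9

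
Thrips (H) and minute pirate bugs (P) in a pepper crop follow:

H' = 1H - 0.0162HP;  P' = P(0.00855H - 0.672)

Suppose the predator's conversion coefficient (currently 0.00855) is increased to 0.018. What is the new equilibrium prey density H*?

H* ≈ 37.3

At the interior fixed point, setting dP/dt = 0 with P > 0 fixes H* = (predator death rate)/(HP coefficient) — independent of the other coefficients.
With the change, H* = 0.672/0.018 = 37.3; it falls from 78.6.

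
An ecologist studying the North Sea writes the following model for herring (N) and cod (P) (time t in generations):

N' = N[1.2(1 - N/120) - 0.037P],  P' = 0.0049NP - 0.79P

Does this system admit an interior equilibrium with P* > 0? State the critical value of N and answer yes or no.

Threshold N = 161; K < 161, so no, the predator goes extinct.

The predator equation gives dP/dt > 0 only when N > 0.79/0.0049 = 161.
Without the predator, N → K = 120. Since 120 < 161, the predator cannot invade.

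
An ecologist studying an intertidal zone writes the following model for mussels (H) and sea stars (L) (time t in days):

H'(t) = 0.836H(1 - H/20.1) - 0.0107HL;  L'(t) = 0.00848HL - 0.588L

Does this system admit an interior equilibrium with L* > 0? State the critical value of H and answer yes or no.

Threshold H = 69.3; K < 69.3, so no, the predator goes extinct.

The predator equation gives dL/dt > 0 only when H > 0.588/0.00848 = 69.3.
Without the predator, H → K = 20.1. Since 20.1 < 69.3, the predator cannot invade.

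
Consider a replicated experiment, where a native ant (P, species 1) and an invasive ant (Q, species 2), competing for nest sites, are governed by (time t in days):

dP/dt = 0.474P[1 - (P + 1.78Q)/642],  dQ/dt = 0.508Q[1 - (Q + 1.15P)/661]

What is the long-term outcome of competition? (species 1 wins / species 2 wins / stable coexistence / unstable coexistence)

Compare the nullcline intercepts: K1/α12 = 642/1.78 = 361 < K2 = 661; K2/α21 = 661/1.15 = 575 < K1 = 642.
Since both are reversed, neither can invade when rare; the interior point is a saddle.

unstable coexistence (outcome depends on initial conditions)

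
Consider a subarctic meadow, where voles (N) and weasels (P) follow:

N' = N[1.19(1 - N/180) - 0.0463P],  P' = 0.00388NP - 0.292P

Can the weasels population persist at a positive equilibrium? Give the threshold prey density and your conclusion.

Threshold N = 75.3; K > 75.3, so yes, the predator persists.

The predator equation gives dP/dt > 0 only when N > 0.292/0.00388 = 75.3.
Without the predator, N → K = 180. Since 180 > 75.3, the predator can invade and persist.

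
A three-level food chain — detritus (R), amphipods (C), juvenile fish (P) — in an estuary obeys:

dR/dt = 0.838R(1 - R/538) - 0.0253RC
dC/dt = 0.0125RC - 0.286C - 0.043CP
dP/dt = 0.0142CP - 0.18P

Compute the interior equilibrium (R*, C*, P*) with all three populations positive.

R* ≈ 332, C* ≈ 12.7, P* ≈ 89.9

From dP/dt = 0: 0.0142C* = 0.18, so C* = 12.7.
From dR/dt = 0: 0.838(1 - R*/538) = 0.0253·12.7, giving R* = 538·(1 - 0.383) = 332.
From dC/dt = 0: 0.0125·332 - 0.286 = 0.043P*, so P* = 3.87/0.043 = 89.9.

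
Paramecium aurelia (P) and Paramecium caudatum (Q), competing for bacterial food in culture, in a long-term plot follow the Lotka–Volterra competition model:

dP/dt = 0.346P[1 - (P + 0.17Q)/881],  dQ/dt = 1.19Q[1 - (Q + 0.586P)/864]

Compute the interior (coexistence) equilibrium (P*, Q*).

P* ≈ 815, Q* ≈ 386

Setting both brackets to zero gives the nullclines P + 0.17Q = 881 and 0.586P + Q = 864.
Substituting Q = 864 - 0.586P into the first: P(1 - 0.17·0.586) = 881 - 0.17·864.
So P* = 734/0.9 = 815, and then Q* = 864 - 0.586·815 = 386.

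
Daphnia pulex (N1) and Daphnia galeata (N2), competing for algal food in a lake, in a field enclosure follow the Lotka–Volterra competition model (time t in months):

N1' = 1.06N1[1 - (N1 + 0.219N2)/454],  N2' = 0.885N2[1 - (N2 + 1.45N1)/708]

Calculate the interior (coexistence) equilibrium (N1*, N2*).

N1* ≈ 438, N2* ≈ 72.8

Setting both brackets to zero gives the nullclines N1 + 0.219N2 = 454 and 1.45N1 + N2 = 708.
Substituting N2 = 708 - 1.45N1 into the first: N1(1 - 0.219·1.45) = 454 - 0.219·708.
So N1* = 299/0.682 = 438, and then N2* = 708 - 1.45·438 = 72.8.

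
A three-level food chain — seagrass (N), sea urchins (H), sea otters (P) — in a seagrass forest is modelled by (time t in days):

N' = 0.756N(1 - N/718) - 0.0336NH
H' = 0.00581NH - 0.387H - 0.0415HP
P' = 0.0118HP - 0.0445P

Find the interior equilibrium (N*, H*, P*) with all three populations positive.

From dP/dt = 0: 0.0118H* = 0.0445, so H* = 3.77.
From dN/dt = 0: 0.756(1 - N*/718) = 0.0336·3.77, giving N* = 718·(1 - 0.168) = 598.
From dH/dt = 0: 0.00581·598 - 0.387 = 0.0415P*, so P* = 3.09/0.0415 = 74.3.

N* ≈ 598, H* ≈ 3.77, P* ≈ 74.3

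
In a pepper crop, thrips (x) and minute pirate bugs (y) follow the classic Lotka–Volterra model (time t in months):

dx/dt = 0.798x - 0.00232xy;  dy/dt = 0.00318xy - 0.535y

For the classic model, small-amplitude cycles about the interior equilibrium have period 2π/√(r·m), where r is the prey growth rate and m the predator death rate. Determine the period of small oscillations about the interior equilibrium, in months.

Here r = 0.798 and m = 0.535, so r·m = 0.427.
ω = √0.427 = 0.653 per month, hence T = 2π/ω ≈ 9.62 months.

T ≈ 9.62 months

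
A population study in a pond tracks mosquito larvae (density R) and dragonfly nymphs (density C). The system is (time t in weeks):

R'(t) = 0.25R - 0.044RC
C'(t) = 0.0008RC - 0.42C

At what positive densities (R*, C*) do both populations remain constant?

Set dC/dt = 0 with C > 0: 0.0008R - 0.42 = 0, so R* = 0.42/0.0008 = 525.
Set dR/dt = 0 with R > 0: 0.25 - 0.044C = 0, so C* = 0.25/0.044 = 5.68.

R* ≈ 525, C* ≈ 5.68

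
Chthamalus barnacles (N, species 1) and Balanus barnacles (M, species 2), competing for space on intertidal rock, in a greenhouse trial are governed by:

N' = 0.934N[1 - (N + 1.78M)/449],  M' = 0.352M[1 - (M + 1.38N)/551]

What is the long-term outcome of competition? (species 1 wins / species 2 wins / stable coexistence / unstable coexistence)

unstable coexistence (outcome depends on initial conditions)

Compare the nullcline intercepts: K1/α12 = 449/1.78 = 252 < K2 = 551; K2/α21 = 551/1.38 = 399 < K1 = 449.
Since both are reversed, neither can invade when rare; the interior point is a saddle.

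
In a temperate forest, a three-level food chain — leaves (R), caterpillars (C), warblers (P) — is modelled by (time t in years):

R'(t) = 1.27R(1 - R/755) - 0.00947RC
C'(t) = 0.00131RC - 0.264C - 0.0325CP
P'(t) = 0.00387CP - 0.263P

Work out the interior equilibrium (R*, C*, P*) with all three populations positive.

R* ≈ 372, C* ≈ 68, P* ≈ 6.89

From dP/dt = 0: 0.00387C* = 0.263, so C* = 68.
From dR/dt = 0: 1.27(1 - R*/755) = 0.00947·68, giving R* = 755·(1 - 0.507) = 372.
From dC/dt = 0: 0.00131·372 - 0.264 = 0.0325P*, so P* = 0.224/0.0325 = 6.89.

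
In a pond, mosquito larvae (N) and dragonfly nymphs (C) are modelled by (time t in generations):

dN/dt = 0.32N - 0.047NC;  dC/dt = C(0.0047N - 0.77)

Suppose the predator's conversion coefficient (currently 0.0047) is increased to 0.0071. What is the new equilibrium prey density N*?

At the interior fixed point, setting dC/dt = 0 with C > 0 fixes N* = (predator death rate)/(NC coefficient) — independent of the other coefficients.
With the change, N* = 0.77/0.0071 = 108; it falls from 164.

N* ≈ 108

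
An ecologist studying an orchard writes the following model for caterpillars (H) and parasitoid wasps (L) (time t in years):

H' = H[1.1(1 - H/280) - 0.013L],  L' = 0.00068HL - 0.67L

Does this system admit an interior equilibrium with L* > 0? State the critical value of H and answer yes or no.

The predator equation gives dL/dt > 0 only when H > 0.67/0.00068 = 985.
Without the predator, H → K = 280. Since 280 < 985, the predator cannot invade.

Threshold H = 985; K < 985, so no, the predator goes extinct.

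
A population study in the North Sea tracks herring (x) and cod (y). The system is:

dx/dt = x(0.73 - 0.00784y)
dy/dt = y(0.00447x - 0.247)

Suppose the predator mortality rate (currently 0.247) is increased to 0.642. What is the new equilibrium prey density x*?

x* ≈ 144

At the interior fixed point, setting dy/dt = 0 with y > 0 fixes x* = (predator death rate)/(xy coefficient) — independent of the other coefficients.
With the change, x* = 0.642/0.00447 = 144; it rises from 55.3.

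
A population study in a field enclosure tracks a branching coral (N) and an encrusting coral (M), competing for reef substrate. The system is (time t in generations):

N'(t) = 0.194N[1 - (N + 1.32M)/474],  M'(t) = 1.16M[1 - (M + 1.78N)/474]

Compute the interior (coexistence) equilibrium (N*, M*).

N* ≈ 112, M* ≈ 274

Setting both brackets to zero gives the nullclines N + 1.32M = 474 and 1.78N + M = 474.
Substituting M = 474 - 1.78N into the first: N(1 - 1.32·1.78) = 474 - 1.32·474.
So N* = -152/-1.35 = 112, and then M* = 474 - 1.78·112 = 274.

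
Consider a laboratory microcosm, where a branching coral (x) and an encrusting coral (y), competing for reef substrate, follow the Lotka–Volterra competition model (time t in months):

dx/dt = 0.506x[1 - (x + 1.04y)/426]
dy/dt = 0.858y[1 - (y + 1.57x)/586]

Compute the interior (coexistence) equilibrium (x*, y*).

x* ≈ 290, y* ≈ 131

Setting both brackets to zero gives the nullclines x + 1.04y = 426 and 1.57x + y = 586.
Substituting y = 586 - 1.57x into the first: x(1 - 1.04·1.57) = 426 - 1.04·586.
So x* = -183/-0.633 = 290, and then y* = 586 - 1.57·290 = 131.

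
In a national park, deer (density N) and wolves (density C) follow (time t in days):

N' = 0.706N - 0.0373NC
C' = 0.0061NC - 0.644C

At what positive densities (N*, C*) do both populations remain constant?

Set dC/dt = 0 with C > 0: 0.0061N - 0.644 = 0, so N* = 0.644/0.0061 = 106.
Set dN/dt = 0 with N > 0: 0.706 - 0.0373C = 0, so C* = 0.706/0.0373 = 18.9.

N* ≈ 106, C* ≈ 18.9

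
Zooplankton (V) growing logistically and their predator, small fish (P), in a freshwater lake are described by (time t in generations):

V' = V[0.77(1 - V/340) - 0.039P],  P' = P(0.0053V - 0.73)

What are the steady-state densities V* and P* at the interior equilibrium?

From dP/dt = 0 with P > 0: 0.0053V* = 0.73, so V* = 138.
Substitute into dV/dt = 0: 0.77(1 - 138/340) = 0.039P*.
The bracket is 0.595, giving P* = 0.458/0.039 = 11.7.

V* ≈ 138, P* ≈ 11.7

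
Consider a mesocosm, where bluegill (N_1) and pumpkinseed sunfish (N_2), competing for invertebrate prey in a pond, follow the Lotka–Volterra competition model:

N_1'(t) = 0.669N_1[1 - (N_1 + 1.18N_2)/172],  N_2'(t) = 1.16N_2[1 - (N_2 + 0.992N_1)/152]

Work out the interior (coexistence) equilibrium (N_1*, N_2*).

N_1* ≈ 43.2, N_2* ≈ 109

Setting both brackets to zero gives the nullclines N_1 + 1.18N_2 = 172 and 0.992N_1 + N_2 = 152.
Substituting N_2 = 152 - 0.992N_1 into the first: N_1(1 - 1.18·0.992) = 172 - 1.18·152.
So N_1* = -7.36/-0.171 = 43.2, and then N_2* = 152 - 0.992·43.2 = 109.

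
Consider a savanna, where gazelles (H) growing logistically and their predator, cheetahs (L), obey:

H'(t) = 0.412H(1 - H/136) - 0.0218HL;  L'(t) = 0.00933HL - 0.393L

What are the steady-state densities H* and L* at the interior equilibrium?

H* ≈ 42.1, L* ≈ 13

From dL/dt = 0 with L > 0: 0.00933H* = 0.393, so H* = 42.1.
Substitute into dH/dt = 0: 0.412(1 - 42.1/136) = 0.0218L*.
The bracket is 0.69, giving L* = 0.284/0.0218 = 13.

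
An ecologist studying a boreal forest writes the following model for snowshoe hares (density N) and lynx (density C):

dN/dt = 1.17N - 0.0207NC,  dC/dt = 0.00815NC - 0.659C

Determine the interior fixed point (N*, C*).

N* ≈ 80.9, C* ≈ 56.5

Set dC/dt = 0 with C > 0: 0.00815N - 0.659 = 0, so N* = 0.659/0.00815 = 80.9.
Set dN/dt = 0 with N > 0: 1.17 - 0.0207C = 0, so C* = 1.17/0.0207 = 56.5.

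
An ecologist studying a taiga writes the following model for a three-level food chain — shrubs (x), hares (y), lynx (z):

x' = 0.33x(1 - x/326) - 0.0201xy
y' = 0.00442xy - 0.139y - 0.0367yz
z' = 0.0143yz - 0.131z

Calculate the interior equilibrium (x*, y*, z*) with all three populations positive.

From dz/dt = 0: 0.0143y* = 0.131, so y* = 9.16.
From dx/dt = 0: 0.33(1 - x*/326) = 0.0201·9.16, giving x* = 326·(1 - 0.558) = 144.
From dy/dt = 0: 0.00442·144 - 0.139 = 0.0367z*, so z* = 0.498/0.0367 = 13.6.

x* ≈ 144, y* ≈ 9.16, z* ≈ 13.6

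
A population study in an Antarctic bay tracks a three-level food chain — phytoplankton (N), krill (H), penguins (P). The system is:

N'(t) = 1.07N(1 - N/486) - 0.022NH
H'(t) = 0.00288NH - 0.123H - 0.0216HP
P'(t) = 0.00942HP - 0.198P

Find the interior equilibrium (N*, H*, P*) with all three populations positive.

From dP/dt = 0: 0.00942H* = 0.198, so H* = 21.
From dN/dt = 0: 1.07(1 - N*/486) = 0.022·21, giving N* = 486·(1 - 0.432) = 276.
From dH/dt = 0: 0.00288·276 - 0.123 = 0.0216P*, so P* = 0.672/0.0216 = 31.1.

N* ≈ 276, H* ≈ 21, P* ≈ 31.1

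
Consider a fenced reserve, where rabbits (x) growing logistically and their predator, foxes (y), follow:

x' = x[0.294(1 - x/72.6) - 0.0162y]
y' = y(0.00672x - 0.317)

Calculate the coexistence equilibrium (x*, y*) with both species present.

From dy/dt = 0 with y > 0: 0.00672x* = 0.317, so x* = 47.2.
Substitute into dx/dt = 0: 0.294(1 - 47.2/72.6) = 0.0162y*.
The bracket is 0.35, giving y* = 0.103/0.0162 = 6.36.

x* ≈ 47.2, y* ≈ 6.36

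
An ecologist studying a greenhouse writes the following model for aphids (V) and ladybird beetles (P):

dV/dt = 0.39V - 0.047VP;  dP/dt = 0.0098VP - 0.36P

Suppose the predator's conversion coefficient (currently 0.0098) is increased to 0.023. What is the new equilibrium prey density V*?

At the interior fixed point, setting dP/dt = 0 with P > 0 fixes V* = (predator death rate)/(VP coefficient) — independent of the other coefficients.
With the change, V* = 0.36/0.023 = 15.7; it falls from 36.7.

V* ≈ 15.7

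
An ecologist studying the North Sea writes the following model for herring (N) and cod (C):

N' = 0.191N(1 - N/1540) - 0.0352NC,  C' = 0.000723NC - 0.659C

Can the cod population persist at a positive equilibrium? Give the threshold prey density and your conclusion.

The predator equation gives dC/dt > 0 only when N > 0.659/0.000723 = 911.
Without the predator, N → K = 1540. Since 1540 > 911, the predator can invade and persist.

Threshold N = 911; K > 911, so yes, the predator persists.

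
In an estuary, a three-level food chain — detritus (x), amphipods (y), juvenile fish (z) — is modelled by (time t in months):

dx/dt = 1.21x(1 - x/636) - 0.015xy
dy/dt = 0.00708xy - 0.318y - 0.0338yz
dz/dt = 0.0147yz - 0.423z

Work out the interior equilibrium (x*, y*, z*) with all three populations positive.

x* ≈ 409, y* ≈ 28.8, z* ≈ 76.3

From dz/dt = 0: 0.0147y* = 0.423, so y* = 28.8.
From dx/dt = 0: 1.21(1 - x*/636) = 0.015·28.8, giving x* = 636·(1 - 0.357) = 409.
From dy/dt = 0: 0.00708·409 - 0.318 = 0.0338z*, so z* = 2.58/0.0338 = 76.3.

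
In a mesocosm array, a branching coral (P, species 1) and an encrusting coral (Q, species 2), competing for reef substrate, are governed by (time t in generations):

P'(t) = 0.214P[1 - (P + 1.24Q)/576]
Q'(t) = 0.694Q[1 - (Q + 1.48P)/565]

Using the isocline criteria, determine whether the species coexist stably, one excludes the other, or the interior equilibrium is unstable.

unstable coexistence (outcome depends on initial conditions)

Compare the nullcline intercepts: K1/α12 = 576/1.24 = 465 < K2 = 565; K2/α21 = 565/1.48 = 382 < K1 = 576.
Since both are reversed, neither can invade when rare; the interior point is a saddle.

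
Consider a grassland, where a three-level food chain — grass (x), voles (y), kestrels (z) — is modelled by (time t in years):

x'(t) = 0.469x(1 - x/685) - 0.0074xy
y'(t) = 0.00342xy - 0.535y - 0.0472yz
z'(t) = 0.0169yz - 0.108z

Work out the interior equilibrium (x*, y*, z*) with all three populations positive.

From dz/dt = 0: 0.0169y* = 0.108, so y* = 6.39.
From dx/dt = 0: 0.469(1 - x*/685) = 0.0074·6.39, giving x* = 685·(1 - 0.101) = 616.
From dy/dt = 0: 0.00342·616 - 0.535 = 0.0472z*, so z* = 1.57/0.0472 = 33.3.

x* ≈ 616, y* ≈ 6.39, z* ≈ 33.3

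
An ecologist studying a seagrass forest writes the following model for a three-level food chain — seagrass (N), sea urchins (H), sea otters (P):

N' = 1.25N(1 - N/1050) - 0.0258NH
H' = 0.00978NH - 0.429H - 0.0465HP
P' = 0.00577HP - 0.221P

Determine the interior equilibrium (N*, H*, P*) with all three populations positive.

From dP/dt = 0: 0.00577H* = 0.221, so H* = 38.3.
From dN/dt = 0: 1.25(1 - N*/1050) = 0.0258·38.3, giving N* = 1050·(1 - 0.791) = 220.
From dH/dt = 0: 0.00978·220 - 0.429 = 0.0465P*, so P* = 1.72/0.0465 = 37.

N* ≈ 220, H* ≈ 38.3, P* ≈ 37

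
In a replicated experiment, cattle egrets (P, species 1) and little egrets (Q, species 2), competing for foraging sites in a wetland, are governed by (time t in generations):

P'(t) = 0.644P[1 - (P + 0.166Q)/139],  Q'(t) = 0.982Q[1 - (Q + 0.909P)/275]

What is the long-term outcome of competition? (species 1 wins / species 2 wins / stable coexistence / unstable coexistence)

stable coexistence

Compare the nullcline intercepts: K1/α12 = 139/0.166 = 837 > K2 = 275; K2/α21 = 275/0.909 = 303 > K1 = 139.
Since both inequalities hold, each species can invade when rare, so the interior equilibrium is stable.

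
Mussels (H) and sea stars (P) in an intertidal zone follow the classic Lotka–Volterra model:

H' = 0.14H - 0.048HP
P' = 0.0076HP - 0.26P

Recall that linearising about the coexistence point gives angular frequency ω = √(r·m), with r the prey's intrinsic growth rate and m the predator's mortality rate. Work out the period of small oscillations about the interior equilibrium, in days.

Here r = 0.14 and m = 0.26, so r·m = 0.0364.
ω = √0.0364 = 0.191 per day, hence T = 2π/ω ≈ 32.9 days.

T ≈ 32.9 days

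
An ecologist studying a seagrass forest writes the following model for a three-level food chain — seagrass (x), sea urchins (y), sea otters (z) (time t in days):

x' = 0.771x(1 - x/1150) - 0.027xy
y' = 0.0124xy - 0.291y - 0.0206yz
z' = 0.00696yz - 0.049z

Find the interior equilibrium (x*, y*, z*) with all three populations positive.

x* ≈ 866, y* ≈ 7.04, z* ≈ 507

From dz/dt = 0: 0.00696y* = 0.049, so y* = 7.04.
From dx/dt = 0: 0.771(1 - x*/1150) = 0.027·7.04, giving x* = 1150·(1 - 0.247) = 866.
From dy/dt = 0: 0.0124·866 - 0.291 = 0.0206z*, so z* = 10.5/0.0206 = 507.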